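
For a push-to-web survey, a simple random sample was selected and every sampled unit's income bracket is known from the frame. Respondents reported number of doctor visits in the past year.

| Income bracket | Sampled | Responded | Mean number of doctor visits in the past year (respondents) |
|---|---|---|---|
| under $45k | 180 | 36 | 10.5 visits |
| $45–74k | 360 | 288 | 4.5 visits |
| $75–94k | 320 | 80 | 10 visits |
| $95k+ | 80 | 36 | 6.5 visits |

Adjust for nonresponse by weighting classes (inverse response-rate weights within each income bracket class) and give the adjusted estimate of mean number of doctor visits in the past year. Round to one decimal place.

Class response rates: under $45k 36/180 = 20%, $45–74k 288/360 = 80%, $75–94k 80/320 = 25%, $95k+ 36/80 = 45%.
Weighting each respondent by the inverse class response rate inflates each class back to its sampled size, so the class weight is n_sampled:
  under $45k: 180 × 10.5 = 1890
  $45–74k: 360 × 4.5 = 1620
  $75–94k: 320 × 10 = 3200
  $95k+: 80 × 6.5 = 520
Adjusted estimate = 7230 / 940 = 7.69149 → 7.7.

7.7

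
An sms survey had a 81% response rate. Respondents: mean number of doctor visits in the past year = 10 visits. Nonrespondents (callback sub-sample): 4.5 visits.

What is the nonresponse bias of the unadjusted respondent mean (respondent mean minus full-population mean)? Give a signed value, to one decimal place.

+1.0

Nonresponse fraction = 1 − 0.81 = 0.19.
Bias = (nonresponse fraction) × (respondent mean − nonrespondent mean)
     = 0.19 × (10 − 4.5) = 0.19 × 5.5 = 1.045.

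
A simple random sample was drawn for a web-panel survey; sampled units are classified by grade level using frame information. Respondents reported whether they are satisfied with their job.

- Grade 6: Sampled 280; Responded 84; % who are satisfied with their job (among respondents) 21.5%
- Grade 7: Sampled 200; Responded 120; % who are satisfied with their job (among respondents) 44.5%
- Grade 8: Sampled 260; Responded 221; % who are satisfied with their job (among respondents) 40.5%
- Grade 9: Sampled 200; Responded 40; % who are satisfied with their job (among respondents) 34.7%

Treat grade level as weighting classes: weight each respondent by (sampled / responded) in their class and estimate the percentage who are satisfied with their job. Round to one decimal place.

34.5%

Class response rates: Grade 6 84/280 = 30%, Grade 7 120/200 = 60%, Grade 8 221/260 = 85%, Grade 9 40/200 = 20%.
Each respondent's weight = sampled/responded in their class; summing within a class gives n_sampled, so:
  Grade 6: 280 × 21.5 = 6020
  Grade 7: 200 × 44.5 = 8900
  Grade 8: 260 × 40.5 = 10,530
  Grade 9: 200 × 34.7 = 6940
Adjusted estimate = 32,390 / 940 = 34.4574 → 34.5%.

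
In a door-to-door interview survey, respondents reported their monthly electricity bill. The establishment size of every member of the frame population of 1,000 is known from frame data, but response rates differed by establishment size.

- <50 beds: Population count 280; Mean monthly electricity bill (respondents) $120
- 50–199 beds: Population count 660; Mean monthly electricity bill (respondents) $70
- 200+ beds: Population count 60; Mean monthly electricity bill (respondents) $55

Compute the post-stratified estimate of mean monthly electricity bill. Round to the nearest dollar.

Weight each group's respondent value by its population share:
  <50 beds: (280/1,000) × 120 = 33.6
  50–199 beds: (660/1,000) × 70 = 46.2
  200+ beds: (60/1,000) × 55 = 3.3
Post-stratified estimate = 83.1 → $83.

$83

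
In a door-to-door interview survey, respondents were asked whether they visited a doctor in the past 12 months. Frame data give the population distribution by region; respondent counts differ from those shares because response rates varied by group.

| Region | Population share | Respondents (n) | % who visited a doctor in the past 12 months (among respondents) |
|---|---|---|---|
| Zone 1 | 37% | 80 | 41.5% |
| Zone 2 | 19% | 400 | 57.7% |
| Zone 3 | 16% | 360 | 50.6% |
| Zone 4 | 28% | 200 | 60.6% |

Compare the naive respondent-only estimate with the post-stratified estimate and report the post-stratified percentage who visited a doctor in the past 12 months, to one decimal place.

Without adjustment, the pooled respondent share is:
  (80/1040)×41.5 + (400/1040)×57.7 + (360/1040)×50.6 + (200/1040)×60.6 = 54.5538%
Reweighting by population region shares:
  0.37×41.5 + 0.19×57.7 + 0.16×50.6 + 0.28×60.6 = 51.382%

51.4%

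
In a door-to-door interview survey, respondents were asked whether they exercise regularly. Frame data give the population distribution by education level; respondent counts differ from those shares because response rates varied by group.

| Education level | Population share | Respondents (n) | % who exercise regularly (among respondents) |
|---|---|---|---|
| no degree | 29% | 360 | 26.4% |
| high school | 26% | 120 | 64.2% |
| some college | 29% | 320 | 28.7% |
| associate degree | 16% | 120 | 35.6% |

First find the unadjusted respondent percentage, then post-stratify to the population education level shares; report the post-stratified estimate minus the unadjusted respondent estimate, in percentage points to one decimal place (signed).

+5.0 percentage points

Naive respondent-only estimate (weights = respondent counts):
  (360/920)×26.4 + (120/920)×64.2 + (320/920)×28.7 + (120/920)×35.6 = 33.3304%
Reweighting by population education level shares:
  0.29×26.4 + 0.26×64.2 + 0.29×28.7 + 0.16×35.6 = 38.367%
Difference = 38.367 − 33.3304 = 5.0366 pp.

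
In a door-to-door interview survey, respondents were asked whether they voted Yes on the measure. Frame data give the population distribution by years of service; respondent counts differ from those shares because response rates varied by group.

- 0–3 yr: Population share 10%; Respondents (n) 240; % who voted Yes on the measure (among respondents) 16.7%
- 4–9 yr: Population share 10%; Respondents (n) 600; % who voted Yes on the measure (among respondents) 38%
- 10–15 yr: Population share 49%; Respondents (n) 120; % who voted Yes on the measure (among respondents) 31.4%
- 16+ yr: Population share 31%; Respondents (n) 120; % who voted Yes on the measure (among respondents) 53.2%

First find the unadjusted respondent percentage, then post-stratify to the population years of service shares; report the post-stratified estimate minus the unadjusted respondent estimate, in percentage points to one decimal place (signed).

Naive respondent-only estimate (weights = respondent counts):
  (240/1080)×16.7 + (600/1080)×38 + (120/1080)×31.4 + (120/1080)×53.2 = 34.2222%
Reweighting by population years of service shares:
  0.1×16.7 + 0.1×38 + 0.49×31.4 + 0.31×53.2 = 37.348%
Difference = 37.348 − 34.2222 = 3.1258 pp.

+3.1 percentage points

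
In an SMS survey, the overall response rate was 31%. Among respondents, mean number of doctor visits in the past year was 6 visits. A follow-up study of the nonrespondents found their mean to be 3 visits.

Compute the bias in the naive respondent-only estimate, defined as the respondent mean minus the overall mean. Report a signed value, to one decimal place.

Nonresponse fraction = 1 − 0.31 = 0.69.
Bias = (nonresponse fraction) × (respondent mean − nonrespondent mean)
     = 0.69 × (6 − 3) = 0.69 × 3 = 2.07.

+2.1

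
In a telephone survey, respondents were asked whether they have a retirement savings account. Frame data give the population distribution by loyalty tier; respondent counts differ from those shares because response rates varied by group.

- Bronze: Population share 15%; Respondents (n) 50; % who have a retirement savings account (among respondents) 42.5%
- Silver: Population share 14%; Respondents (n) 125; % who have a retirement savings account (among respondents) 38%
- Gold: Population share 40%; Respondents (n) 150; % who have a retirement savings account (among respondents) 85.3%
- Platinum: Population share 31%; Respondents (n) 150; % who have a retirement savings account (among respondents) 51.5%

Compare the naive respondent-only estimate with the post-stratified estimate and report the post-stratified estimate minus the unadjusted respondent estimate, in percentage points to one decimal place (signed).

Naive respondent-only estimate (weights = respondent counts):
  (50/475)×42.5 + (125/475)×38 + (150/475)×85.3 + (150/475)×51.5 = 57.6737%
Post-stratified estimate weights by population shares:
  0.15×42.5 + 0.14×38 + 0.4×85.3 + 0.31×51.5 = 61.78%
Difference = 61.78 − 57.6737 = 4.1063 pp.

+4.1 percentage points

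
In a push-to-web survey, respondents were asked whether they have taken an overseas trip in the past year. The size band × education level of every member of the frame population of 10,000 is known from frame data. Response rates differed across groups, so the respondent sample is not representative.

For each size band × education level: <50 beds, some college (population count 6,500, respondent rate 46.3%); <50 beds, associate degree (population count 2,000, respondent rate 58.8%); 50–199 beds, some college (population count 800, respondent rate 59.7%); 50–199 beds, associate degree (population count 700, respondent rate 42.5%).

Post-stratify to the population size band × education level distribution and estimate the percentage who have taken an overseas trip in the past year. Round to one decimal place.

49.6%

Each cell contributes population-share × respondent value:
  <50 beds, some college: (6,500/10,000) × 46.3 = 30.095
  <50 beds, associate degree: (2,000/10,000) × 58.8 = 11.76
  50–199 beds, some college: (800/10,000) × 59.7 = 4.776
  50–199 beds, associate degree: (700/10,000) × 42.5 = 2.975
Post-stratified estimate = 49.606 → 49.6%.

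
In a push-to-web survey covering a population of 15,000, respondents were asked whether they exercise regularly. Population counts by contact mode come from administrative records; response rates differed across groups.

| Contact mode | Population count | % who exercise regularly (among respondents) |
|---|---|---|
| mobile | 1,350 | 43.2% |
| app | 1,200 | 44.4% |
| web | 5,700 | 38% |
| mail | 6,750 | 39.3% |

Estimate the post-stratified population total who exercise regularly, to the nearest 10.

5,930

Each cell contributes its population count × the respondent rate:
  mobile: 1,350 × 43.2% = 583.2
  app: 1,200 × 44.4% = 532.8
  web: 5,700 × 38% = 2166
  mail: 6,750 × 39.3% = 2652.75
Estimated total = 5934.75 → 5,930.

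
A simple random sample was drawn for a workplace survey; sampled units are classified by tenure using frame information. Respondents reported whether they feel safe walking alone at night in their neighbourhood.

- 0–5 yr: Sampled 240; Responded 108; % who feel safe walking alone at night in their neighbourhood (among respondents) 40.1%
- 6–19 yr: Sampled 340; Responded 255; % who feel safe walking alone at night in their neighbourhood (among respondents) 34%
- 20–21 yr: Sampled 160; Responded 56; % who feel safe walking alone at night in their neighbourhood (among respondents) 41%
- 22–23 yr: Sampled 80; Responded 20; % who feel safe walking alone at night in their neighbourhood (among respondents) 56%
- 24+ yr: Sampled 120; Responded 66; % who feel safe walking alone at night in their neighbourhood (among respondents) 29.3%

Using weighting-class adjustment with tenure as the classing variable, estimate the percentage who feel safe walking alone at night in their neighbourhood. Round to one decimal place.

38.0%

Response rates by class: 0–5 yr 108/240 = 45%, 6–19 yr 255/340 = 75%, 20–21 yr 56/160 = 35%, 22–23 yr 20/80 = 25%, 24+ yr 66/120 = 55%.
Weighting each respondent by the inverse class response rate inflates each class back to its sampled size, so the class weight is n_sampled:
  0–5 yr: 240 × 40.1 = 9624
  6–19 yr: 340 × 34 = 11,560
  20–21 yr: 160 × 41 = 6560
  22–23 yr: 80 × 56 = 4480
  24+ yr: 120 × 29.3 = 3516
Adjusted estimate = 35,740 / 940 = 38.0213 → 38.0%.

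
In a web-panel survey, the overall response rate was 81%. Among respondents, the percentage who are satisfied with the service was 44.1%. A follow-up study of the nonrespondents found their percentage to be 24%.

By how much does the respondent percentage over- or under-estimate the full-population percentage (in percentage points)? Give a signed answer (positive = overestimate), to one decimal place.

Nonresponse fraction = 1 − 0.81 = 0.19.
Bias = (nonresponse fraction) × (respondent percentage − nonrespondent percentage)
     = 0.19 × (44.1 − 24) = 0.19 × 20.1 = 3.819.

+3.8 percentage points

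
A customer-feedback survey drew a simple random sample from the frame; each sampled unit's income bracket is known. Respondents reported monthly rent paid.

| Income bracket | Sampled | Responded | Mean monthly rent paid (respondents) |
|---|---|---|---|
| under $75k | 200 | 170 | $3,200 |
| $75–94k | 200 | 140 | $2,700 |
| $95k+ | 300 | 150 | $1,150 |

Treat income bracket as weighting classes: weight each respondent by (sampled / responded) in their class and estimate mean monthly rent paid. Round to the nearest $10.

$2,180

Class response rates: under $75k 170/200 = 85%, $75–94k 140/200 = 70%, $95k+ 150/300 = 50%.
With weight = n_sampled/n_responded per class, the weighted class total is n_sampled:
  under $75k: 200 × 3200 = 640,000
  $75–94k: 200 × 2700 = 540,000
  $95k+: 300 × 1150 = 345,000
Adjusted estimate = 1,525,000 / 700 = 2178.57 → $2,180.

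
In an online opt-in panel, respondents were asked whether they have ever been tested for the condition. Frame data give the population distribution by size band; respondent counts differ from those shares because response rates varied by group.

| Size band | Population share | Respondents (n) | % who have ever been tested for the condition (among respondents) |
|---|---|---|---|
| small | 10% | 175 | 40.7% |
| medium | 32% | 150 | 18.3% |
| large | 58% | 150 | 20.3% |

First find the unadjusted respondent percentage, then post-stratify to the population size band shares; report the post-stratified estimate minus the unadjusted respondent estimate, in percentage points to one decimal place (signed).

Unadjusted (pooled respondent) estimate weights by respondent counts:
  (175/475)×40.7 + (150/475)×18.3 + (150/475)×20.3 = 27.1842%
Post-stratifying to population shares instead:
  0.1×40.7 + 0.32×18.3 + 0.58×20.3 = 21.7%
Difference = 21.7 − 27.1842 = -5.4842 pp.

-5.5 percentage points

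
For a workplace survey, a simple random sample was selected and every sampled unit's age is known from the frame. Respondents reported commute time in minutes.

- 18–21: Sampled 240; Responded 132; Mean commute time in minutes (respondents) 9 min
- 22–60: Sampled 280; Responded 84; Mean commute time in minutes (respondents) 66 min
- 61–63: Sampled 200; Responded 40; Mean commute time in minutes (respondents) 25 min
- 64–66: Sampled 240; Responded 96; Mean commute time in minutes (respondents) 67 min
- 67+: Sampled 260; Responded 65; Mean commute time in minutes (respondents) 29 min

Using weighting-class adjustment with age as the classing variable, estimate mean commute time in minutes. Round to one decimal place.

Class response rates: 18–21 132/240 = 55%, 22–60 84/280 = 30%, 61–63 40/200 = 20%, 64–66 96/240 = 40%, 67+ 65/260 = 25%.
With weight = n_sampled/n_responded per class, the weighted class total is n_sampled:
  18–21: 240 × 9 = 2160
  22–60: 280 × 66 = 18,480
  61–63: 200 × 25 = 5000
  64–66: 240 × 67 = 16,080
  67+: 260 × 29 = 7540
Adjusted estimate = 49,260 / 1,220 = 40.377 → 40.4.

40.4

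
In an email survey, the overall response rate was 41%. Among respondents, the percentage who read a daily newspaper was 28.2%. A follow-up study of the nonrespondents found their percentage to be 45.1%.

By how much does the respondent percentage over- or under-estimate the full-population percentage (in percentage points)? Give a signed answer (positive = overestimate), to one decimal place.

Nonresponse fraction = 1 − 0.41 = 0.59.
Bias = (nonresponse fraction) × (respondent percentage − nonrespondent percentage)
     = 0.59 × (28.2 − 45.1) = 0.59 × -16.9 = -9.971.

-10.0 percentage points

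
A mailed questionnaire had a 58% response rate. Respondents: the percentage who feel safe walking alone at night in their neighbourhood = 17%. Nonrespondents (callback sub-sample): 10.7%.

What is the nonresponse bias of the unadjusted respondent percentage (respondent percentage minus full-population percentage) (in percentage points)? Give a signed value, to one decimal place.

+2.6 percentage points

Nonresponse fraction = 1 − 0.58 = 0.42.
Bias = (nonresponse fraction) × (respondent percentage − nonrespondent percentage)
     = 0.42 × (17 − 10.7) = 0.42 × 6.3 = 2.646.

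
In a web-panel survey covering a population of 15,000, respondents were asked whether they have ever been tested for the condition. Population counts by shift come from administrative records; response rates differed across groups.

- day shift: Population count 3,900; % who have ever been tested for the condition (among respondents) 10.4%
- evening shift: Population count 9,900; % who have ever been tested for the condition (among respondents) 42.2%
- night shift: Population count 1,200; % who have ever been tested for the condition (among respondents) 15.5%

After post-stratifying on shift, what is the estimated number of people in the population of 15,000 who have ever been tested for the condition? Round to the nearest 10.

4,770

Each cell contributes its population count × the respondent rate:
  day shift: 3,900 × 10.4% = 405.6
  evening shift: 9,900 × 42.2% = 4177.8
  night shift: 1,200 × 15.5% = 186
Estimated total = 4769.4 → 4,770.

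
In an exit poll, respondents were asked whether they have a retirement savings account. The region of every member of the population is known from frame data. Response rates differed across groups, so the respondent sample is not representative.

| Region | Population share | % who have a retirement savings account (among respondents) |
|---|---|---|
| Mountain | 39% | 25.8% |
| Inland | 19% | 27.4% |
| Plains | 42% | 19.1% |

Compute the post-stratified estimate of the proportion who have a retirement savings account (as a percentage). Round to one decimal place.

Weight each group's respondent value by its population share:
  Mountain: 0.39 × 25.8 = 10.062
  Inland: 0.19 × 27.4 = 5.206
  Plains: 0.42 × 19.1 = 8.022
Post-stratified estimate = 23.29 → 23.3%.

23.3%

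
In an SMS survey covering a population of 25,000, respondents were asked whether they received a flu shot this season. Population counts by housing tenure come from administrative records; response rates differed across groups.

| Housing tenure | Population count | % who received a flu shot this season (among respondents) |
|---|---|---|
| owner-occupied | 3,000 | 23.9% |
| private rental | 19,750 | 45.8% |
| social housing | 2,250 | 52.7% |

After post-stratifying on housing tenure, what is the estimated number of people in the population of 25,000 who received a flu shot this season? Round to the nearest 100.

10,900

Each cell contributes its population count × the respondent rate:
  owner-occupied: 3,000 × 23.9% = 717
  private rental: 19,750 × 45.8% = 9045.5
  social housing: 2,250 × 52.7% = 1185.75
Estimated total = 10948.2 → 10,900.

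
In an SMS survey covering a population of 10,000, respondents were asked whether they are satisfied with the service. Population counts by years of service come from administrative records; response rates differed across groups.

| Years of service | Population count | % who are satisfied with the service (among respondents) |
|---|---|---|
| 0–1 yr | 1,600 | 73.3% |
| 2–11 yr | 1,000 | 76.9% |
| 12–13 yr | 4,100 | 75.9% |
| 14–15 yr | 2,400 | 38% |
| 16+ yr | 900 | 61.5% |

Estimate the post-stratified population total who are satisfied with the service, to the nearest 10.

6,520

Each cell contributes its population count × the respondent rate:
  0–1 yr: 1,600 × 73.3% = 1172.8
  2–11 yr: 1,000 × 76.9% = 769
  12–13 yr: 4,100 × 75.9% = 3111.9
  14–15 yr: 2,400 × 38% = 912
  16+ yr: 900 × 61.5% = 553.5
Estimated total = 6519.2 → 6,520.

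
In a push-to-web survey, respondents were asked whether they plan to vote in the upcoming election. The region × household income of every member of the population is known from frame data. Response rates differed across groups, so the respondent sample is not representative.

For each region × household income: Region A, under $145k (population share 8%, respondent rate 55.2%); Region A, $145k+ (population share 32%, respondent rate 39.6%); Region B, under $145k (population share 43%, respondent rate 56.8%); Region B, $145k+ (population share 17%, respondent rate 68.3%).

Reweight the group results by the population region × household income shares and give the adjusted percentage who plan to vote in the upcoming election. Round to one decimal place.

53.1%

Reweight to the known region × household income distribution:
  Region A, under $145k: 0.08 × 55.2 = 4.416
  Region A, $145k+: 0.32 × 39.6 = 12.672
  Region B, under $145k: 0.43 × 56.8 = 24.424
  Region B, $145k+: 0.17 × 68.3 = 11.611
Post-stratified estimate = 53.123 → 53.1%.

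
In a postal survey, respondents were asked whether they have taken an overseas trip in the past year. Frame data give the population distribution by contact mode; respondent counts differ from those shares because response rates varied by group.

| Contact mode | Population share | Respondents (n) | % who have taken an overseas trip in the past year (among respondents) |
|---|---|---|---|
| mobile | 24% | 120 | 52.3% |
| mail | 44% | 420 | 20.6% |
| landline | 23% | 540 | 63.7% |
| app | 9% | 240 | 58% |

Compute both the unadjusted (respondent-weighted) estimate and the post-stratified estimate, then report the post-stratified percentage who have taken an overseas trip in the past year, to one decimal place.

Naive respondent-only estimate (weights = respondent counts):
  (120/1320)×52.3 + (420/1320)×20.6 + (540/1320)×63.7 + (240/1320)×58 = 47.9136%
Post-stratified estimate weights by population shares:
  0.24×52.3 + 0.44×20.6 + 0.23×63.7 + 0.09×58 = 41.487%

41.5%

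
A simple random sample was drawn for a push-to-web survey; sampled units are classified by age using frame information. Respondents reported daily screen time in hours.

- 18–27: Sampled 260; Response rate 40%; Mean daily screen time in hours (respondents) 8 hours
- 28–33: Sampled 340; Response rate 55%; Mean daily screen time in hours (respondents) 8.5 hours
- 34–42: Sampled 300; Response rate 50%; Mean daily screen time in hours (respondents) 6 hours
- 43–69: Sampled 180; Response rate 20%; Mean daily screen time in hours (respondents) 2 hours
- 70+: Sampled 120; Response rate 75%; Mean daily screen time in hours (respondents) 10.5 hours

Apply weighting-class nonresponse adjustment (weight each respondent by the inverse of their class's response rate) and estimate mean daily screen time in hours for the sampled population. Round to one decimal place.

Each respondent's weight = sampled/responded in their class; summing within a class gives n_sampled, so:
  18–27: 260 × 8 = 2080
  28–33: 340 × 8.5 = 2890
  34–42: 300 × 6 = 1800
  43–69: 180 × 2 = 360
  70+: 120 × 10.5 = 1260
Adjusted estimate = 8390 / 1,200 = 6.99167 → 7.0.

7.0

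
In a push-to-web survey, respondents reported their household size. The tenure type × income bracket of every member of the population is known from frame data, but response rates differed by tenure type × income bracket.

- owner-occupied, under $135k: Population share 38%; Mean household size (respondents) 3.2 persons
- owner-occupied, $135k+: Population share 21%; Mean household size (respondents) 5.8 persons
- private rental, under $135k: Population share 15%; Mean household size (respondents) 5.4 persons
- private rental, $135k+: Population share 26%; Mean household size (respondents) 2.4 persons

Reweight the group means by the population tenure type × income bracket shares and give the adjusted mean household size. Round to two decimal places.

3.87

Weight each group's respondent value by its population share:
  owner-occupied, under $135k: 0.38 × 3.2 = 1.216
  owner-occupied, $135k+: 0.21 × 5.8 = 1.218
  private rental, under $135k: 0.15 × 5.4 = 0.81
  private rental, $135k+: 0.26 × 2.4 = 0.624
Post-stratified estimate = 3.868 → 3.87.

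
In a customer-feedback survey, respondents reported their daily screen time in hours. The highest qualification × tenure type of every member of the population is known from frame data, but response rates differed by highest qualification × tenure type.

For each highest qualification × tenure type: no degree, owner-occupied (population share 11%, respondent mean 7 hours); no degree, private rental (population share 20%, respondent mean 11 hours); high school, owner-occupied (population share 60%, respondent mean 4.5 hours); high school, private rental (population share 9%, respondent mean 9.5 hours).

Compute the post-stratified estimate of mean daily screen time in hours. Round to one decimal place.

6.5

Post-stratification weights by population share, not respondent share:
  no degree, owner-occupied: 0.11 × 7 = 0.77
  no degree, private rental: 0.2 × 11 = 2.2
  high school, owner-occupied: 0.6 × 4.5 = 2.7
  high school, private rental: 0.09 × 9.5 = 0.855
Post-stratified estimate = 6.525 → 6.5.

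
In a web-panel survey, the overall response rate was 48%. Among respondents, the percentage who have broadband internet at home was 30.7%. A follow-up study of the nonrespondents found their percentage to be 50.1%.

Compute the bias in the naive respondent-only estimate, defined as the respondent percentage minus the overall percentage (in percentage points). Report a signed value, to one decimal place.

-10.1 percentage points

Nonresponse fraction = 1 − 0.48 = 0.52.
Bias = (nonresponse fraction) × (respondent percentage − nonrespondent percentage)
     = 0.52 × (30.7 − 50.1) = 0.52 × -19.4 = -10.088.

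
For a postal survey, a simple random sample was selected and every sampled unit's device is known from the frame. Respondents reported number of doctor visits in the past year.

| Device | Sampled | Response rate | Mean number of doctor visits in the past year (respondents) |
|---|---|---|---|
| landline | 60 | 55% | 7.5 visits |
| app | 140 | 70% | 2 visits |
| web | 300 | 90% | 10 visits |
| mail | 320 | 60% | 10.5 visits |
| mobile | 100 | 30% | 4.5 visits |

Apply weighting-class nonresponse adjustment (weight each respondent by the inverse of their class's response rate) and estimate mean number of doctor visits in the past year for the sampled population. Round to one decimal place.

8.2

Inverse-response-rate weighting restores each class to its sampled count, so class totals weight by n_sampled:
  landline: 60 × 7.5 = 450
  app: 140 × 2 = 280
  web: 300 × 10 = 3000
  mail: 320 × 10.5 = 3360
  mobile: 100 × 4.5 = 450
Adjusted estimate = 7540 / 920 = 8.19565 → 8.2.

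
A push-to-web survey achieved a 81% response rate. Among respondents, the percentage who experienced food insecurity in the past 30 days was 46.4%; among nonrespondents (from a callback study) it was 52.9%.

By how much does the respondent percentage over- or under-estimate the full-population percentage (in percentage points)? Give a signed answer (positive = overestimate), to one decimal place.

Nonresponse fraction = 1 − 0.81 = 0.19.
Bias = (nonresponse fraction) × (respondent percentage − nonrespondent percentage)
     = 0.19 × (46.4 − 52.9) = 0.19 × -6.5 = -1.235.

-1.2 percentage points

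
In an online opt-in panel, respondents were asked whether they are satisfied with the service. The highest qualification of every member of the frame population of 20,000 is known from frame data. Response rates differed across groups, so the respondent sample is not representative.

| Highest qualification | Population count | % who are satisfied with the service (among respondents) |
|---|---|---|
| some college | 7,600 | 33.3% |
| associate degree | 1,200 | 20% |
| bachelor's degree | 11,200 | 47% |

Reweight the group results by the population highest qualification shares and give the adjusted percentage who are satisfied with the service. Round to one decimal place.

Reweight to the known highest qualification distribution:
  some college: (7,600/20,000) × 33.3 = 12.654
  associate degree: (1,200/20,000) × 20 = 1.2
  bachelor's degree: (11,200/20,000) × 47 = 26.32
Post-stratified estimate = 40.174 → 40.2%.

40.2%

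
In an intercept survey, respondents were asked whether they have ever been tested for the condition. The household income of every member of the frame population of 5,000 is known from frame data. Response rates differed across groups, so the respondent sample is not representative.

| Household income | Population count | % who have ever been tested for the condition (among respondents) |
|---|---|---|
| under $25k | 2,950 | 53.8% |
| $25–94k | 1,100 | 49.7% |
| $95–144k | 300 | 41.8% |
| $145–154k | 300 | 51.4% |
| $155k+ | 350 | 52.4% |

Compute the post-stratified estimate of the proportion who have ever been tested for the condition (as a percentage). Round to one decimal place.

51.9%

Weight each group's respondent value by its population share:
  under $25k: (2,950/5,000) × 53.8 = 31.742
  $25–94k: (1,100/5,000) × 49.7 = 10.934
  $95–144k: (300/5,000) × 41.8 = 2.508
  $145–154k: (300/5,000) × 51.4 = 3.084
  $155k+: (350/5,000) × 52.4 = 3.668
Post-stratified estimate = 51.936 → 51.9%.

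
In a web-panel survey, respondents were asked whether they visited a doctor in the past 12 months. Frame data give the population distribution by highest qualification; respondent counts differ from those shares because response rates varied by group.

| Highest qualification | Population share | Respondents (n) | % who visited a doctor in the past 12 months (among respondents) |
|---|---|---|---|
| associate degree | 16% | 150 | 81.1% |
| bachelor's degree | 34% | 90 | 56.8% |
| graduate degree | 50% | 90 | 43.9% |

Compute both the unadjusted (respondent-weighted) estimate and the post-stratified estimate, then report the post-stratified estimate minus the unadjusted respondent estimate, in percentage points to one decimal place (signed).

-10.1 percentage points

Naive respondent-only estimate (weights = respondent counts):
  (150/330)×81.1 + (90/330)×56.8 + (90/330)×43.9 = 64.3273%
Post-stratified estimate weights by population shares:
  0.16×81.1 + 0.34×56.8 + 0.5×43.9 = 54.238%
Difference = 54.238 − 64.3273 = -10.0893 pp.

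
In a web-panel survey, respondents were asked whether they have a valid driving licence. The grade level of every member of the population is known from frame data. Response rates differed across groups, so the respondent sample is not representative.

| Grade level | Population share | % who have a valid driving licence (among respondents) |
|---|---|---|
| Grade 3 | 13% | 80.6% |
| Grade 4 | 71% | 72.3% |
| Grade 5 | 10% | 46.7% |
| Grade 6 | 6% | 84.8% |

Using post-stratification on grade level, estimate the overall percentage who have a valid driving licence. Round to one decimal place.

Weight each group's respondent value by its population share:
  Grade 3: 0.13 × 80.6 = 10.478
  Grade 4: 0.71 × 72.3 = 51.333
  Grade 5: 0.1 × 46.7 = 4.67
  Grade 6: 0.06 × 84.8 = 5.088
Post-stratified estimate = 71.569 → 71.6%.

71.6%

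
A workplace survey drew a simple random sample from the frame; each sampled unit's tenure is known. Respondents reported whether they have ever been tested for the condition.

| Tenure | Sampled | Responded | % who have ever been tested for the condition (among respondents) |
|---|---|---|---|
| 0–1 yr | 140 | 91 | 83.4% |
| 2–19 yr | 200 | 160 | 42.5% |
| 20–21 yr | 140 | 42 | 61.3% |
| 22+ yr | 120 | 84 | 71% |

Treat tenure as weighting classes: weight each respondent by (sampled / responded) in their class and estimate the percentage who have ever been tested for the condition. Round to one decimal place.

62.1%

Class response rates: 0–1 yr 91/140 = 65%, 2–19 yr 160/200 = 80%, 20–21 yr 42/140 = 30%, 22+ yr 84/120 = 70%.
With weight = n_sampled/n_responded per class, the weighted class total is n_sampled:
  0–1 yr: 140 × 83.4 = 11,676
  2–19 yr: 200 × 42.5 = 8500
  20–21 yr: 140 × 61.3 = 8582
  22+ yr: 120 × 71 = 8520
Adjusted estimate = 37,278 / 600 = 62.13 → 62.1%.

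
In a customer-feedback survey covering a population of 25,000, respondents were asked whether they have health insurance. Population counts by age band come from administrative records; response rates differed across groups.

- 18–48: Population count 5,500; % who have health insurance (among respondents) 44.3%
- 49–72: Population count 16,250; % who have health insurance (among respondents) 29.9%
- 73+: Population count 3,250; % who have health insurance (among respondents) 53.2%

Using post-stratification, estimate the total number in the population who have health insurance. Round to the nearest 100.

Apply each group's respondent rate to its population count:
  18–48: 5,500 × 44.3% = 2436.5
  49–72: 16,250 × 29.9% = 4858.75
  73+: 3,250 × 53.2% = 1729
Estimated total = 9024.25 → 9,000.

9,000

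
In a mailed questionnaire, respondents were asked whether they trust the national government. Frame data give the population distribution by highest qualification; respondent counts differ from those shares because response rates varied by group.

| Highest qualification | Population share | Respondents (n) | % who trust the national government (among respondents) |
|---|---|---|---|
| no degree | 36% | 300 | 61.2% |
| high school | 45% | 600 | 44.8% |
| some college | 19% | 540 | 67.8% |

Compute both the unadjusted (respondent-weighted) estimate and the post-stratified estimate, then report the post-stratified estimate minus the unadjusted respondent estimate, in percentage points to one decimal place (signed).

-1.8 percentage points

Without adjustment, the pooled respondent share is:
  (300/1440)×61.2 + (600/1440)×44.8 + (540/1440)×67.8 = 56.8417%
Post-stratifying to population shares instead:
  0.36×61.2 + 0.45×44.8 + 0.19×67.8 = 55.074%
Difference = 55.074 − 56.8417 = -1.7677 pp.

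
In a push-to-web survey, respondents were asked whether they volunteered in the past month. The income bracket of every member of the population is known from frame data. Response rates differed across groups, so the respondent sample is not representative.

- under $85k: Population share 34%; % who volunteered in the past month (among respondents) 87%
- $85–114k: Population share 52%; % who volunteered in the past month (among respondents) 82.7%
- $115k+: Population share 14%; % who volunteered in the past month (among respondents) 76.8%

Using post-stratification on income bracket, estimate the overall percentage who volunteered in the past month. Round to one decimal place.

83.3%

Reweight to the known income bracket distribution:
  under $85k: 0.34 × 87 = 29.58
  $85–114k: 0.52 × 82.7 = 43.004
  $115k+: 0.14 × 76.8 = 10.752
Post-stratified estimate = 83.336 → 83.3%.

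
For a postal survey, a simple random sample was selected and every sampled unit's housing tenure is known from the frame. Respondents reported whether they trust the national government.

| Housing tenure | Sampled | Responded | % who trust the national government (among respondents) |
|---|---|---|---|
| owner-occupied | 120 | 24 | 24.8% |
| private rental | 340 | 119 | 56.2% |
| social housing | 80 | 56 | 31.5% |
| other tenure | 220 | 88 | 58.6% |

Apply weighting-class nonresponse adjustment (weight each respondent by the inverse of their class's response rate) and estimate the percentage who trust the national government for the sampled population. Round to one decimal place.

49.3%

Response rates by class: owner-occupied 24/120 = 20%, private rental 119/340 = 35%, social housing 56/80 = 70%, other tenure 88/220 = 40%.
With weight = n_sampled/n_responded per class, the weighted class total is n_sampled:
  owner-occupied: 120 × 24.8 = 2976
  private rental: 340 × 56.2 = 19,108
  social housing: 80 × 31.5 = 2520
  other tenure: 220 × 58.6 = 12,892
Adjusted estimate = 37,496 / 760 = 49.3368 → 49.3%.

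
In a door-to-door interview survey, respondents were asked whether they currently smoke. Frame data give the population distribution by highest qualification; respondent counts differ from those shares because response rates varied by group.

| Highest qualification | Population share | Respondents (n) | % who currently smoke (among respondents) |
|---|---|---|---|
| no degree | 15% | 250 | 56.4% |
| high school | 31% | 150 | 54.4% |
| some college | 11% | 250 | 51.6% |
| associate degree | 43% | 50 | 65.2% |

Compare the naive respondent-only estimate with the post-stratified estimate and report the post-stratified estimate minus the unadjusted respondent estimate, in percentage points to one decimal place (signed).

+4.2 percentage points

Unadjusted (pooled respondent) estimate weights by respondent counts:
  (250/700)×56.4 + (150/700)×54.4 + (250/700)×51.6 + (50/700)×65.2 = 54.8857%
Post-stratified estimate weights by population shares:
  0.15×56.4 + 0.31×54.4 + 0.11×51.6 + 0.43×65.2 = 59.036%
Difference = 59.036 − 54.8857 = 4.1503 pp.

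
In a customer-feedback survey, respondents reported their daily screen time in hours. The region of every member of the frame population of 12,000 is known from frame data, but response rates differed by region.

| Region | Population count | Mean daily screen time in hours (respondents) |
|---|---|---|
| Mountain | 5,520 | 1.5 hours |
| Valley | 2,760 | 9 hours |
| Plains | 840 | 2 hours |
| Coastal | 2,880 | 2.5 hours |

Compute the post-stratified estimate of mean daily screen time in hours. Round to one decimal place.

3.5

Post-stratification weights by population share, not respondent share:
  Mountain: (5,520/12,000) × 1.5 = 0.69
  Valley: (2,760/12,000) × 9 = 2.07
  Plains: (840/12,000) × 2 = 0.14
  Coastal: (2,880/12,000) × 2.5 = 0.6
Post-stratified estimate = 3.5 → 3.5.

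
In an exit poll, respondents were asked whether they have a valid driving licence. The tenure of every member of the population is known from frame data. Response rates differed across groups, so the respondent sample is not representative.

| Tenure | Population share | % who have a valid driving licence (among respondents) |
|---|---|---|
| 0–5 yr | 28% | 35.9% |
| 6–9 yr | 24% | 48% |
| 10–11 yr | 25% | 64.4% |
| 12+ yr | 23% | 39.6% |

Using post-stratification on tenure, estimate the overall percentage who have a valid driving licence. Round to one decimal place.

46.8%

Post-stratification weights by population share, not respondent share:
  0–5 yr: 0.28 × 35.9 = 10.052
  6–9 yr: 0.24 × 48 = 11.52
  10–11 yr: 0.25 × 64.4 = 16.1
  12+ yr: 0.23 × 39.6 = 9.108
Post-stratified estimate = 46.78 → 46.8%.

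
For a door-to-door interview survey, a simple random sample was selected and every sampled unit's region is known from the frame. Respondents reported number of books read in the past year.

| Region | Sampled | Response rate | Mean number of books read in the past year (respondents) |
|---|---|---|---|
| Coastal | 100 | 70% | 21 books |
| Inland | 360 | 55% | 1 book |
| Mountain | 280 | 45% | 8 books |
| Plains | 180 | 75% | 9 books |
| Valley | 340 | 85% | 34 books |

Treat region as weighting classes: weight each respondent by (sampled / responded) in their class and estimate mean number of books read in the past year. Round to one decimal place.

14.2

Inverse-response-rate weighting restores each class to its sampled count, so class totals weight by n_sampled:
  Coastal: 100 × 21 = 2100
  Inland: 360 × 1 = 360
  Mountain: 280 × 8 = 2240
  Plains: 180 × 9 = 1620
  Valley: 340 × 34 = 11,560
Adjusted estimate = 17,880 / 1,260 = 14.1905 → 14.2.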